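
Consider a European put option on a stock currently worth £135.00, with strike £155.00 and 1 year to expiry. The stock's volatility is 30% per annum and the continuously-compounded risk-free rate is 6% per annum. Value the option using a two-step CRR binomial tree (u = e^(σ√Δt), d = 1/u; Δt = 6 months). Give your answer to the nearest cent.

CRR parameters: u = e^(σ√Δt) = e^(0.3·√0.5) = 1.2363, d = 1/u = 0.8089
Per-period rate: rΔt = 0.06·0.5 = 0.03, so R = e^0.03 = 1.0305
Risk-neutral probability p = (e^0.03 − 0.8089)/(1.2363 − 0.8089) = 0.2216/0.4275 = 0.5184
Terminal stock prices: S_uu = 206.3, S_ud = 135, S_dd = 88.32
Terminal payoffs (K − S): max(-51.34, 0) = 0, max(20, 0) = 20, max(66.68, 0) = 66.68
Node u (S = 166.9): V_u = e^(−0.03)·[0.5184·0.0000 + 0.4816·20.0000] = 9.3471
Node d (S = 109.2): V_d = e^(−0.03)·[0.5184·20.0000 + 0.4816·66.6761] = 41.2232
Node 0 (S = 135): V_0 = e^(−0.03)·[0.5184·9.3471 + 0.4816·41.2232] = 23.9683

£23.97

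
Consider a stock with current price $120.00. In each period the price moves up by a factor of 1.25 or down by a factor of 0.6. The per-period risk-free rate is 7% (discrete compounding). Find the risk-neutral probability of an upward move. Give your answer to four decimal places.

Risk-neutral probability p = (1 + 0.07 − 0.6)/(1.25 − 0.6) = 0.4700/0.6500 = 0.7231

p = 0.7231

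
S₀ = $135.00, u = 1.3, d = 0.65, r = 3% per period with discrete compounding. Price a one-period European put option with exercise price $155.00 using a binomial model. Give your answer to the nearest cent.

$27.12

Risk-neutral probability p = (1 + 0.03 − 0.65)/(1.3 − 0.65) = 0.3800/0.6500 = 0.5846
Terminal stock prices: S_u = 175.5, S_d = 87.75
Terminal payoffs (K − S): max(-20.5, 0) = 0, max(67.25, 0) = 67.25
Node 0 (S = 135): V_0 = 1/1.03·[0.5846·0.0000 + 0.4154·67.2500] = 27.1210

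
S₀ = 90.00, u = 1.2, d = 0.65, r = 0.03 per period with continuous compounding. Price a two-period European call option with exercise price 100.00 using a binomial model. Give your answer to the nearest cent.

13.34

Risk-neutral probability p = (e^0.03 − 0.65)/(1.2 − 0.65) = 0.3805/0.5500 = 0.6917
Terminal stock prices: S_uu = 129.6, S_ud = 70.2, S_dd = 38.03
Terminal payoffs (S − K): max(29.6, 0) = 29.6, max(-29.8, 0) = 0, max(-61.97, 0) = 0
Node u (S = 108): V_u = e^(−0.03)·[0.6917·29.6000 + 0.3083·0.0000] = 19.8702
Node d (S = 58.5): V_d = e^(−0.03)·[0.6917·0.0000 + 0.3083·0.0000] = 0.0000
Node 0 (S = 90): V_0 = e^(−0.03)·[0.6917·19.8702 + 0.3083·0.0000] = 13.3387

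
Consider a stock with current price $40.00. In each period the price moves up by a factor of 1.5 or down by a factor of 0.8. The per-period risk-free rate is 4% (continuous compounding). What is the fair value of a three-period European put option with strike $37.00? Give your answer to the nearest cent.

$4.14

Risk-neutral probability p = (e^0.04 − 0.8)/(1.5 − 0.8) = 0.2408/0.7000 = 0.3440
Terminal stock prices: S_uuu = 135, S_uud = 72, S_udd = 38.4, S_ddd = 20.48
Terminal payoffs (K − S): max(-98, 0) = 0, max(-35, 0) = 0, max(-1.4, 0) = 0, max(16.52, 0) = 16.52
Node uu (S = 90): V_uu = e^(−0.04)·[0.3440·0.0000 + 0.6560·0.0000] = 0.0000
Node ud (S = 48): V_ud = e^(−0.04)·[0.3440·0.0000 + 0.6560·0.0000] = 0.0000
Node dd (S = 25.6): V_dd = e^(−0.04)·[0.3440·0.0000 + 0.6560·16.5200] = 10.4119
Node u (S = 60): V_u = e^(−0.04)·[0.3440·0.0000 + 0.6560·0.0000] = 0.0000
Node d (S = 32): V_d = e^(−0.04)·[0.3440·0.0000 + 0.6560·10.4119] = 6.5623
Node 0 (S = 40): V_0 = e^(−0.04)·[0.3440·0.0000 + 0.6560·6.5623] = 4.1360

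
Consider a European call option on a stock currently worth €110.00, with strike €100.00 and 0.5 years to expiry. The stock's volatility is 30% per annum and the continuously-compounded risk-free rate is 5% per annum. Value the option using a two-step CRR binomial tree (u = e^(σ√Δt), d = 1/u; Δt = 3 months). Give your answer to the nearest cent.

CRR parameters: u = e^(σ√Δt) = e^(0.3·√0.25) = 1.1618, d = 1/u = 0.8607
Per-period rate: rΔt = 0.05·0.25 = 0.0125, so R = e^0.0125 = 1.0126
Risk-neutral probability p = (e^0.0125 − 0.8607)/(1.1618 − 0.8607) = 0.1519/0.3011 = 0.5043
Terminal stock prices: S_uu = 148.5, S_ud = 110, S_dd = 81.49
Terminal payoffs (S − K): max(48.48, 0) = 48.48, max(10, 0) = 10, max(-18.51, 0) = 0
Node u (S = 127.8): V_u = e^(−0.0125)·[0.5043·48.4845 + 0.4957·10.0000] = 29.0440
Node d (S = 94.68): V_d = e^(−0.0125)·[0.5043·10.0000 + 0.4957·0.0000] = 4.9808
Node 0 (S = 110): V_0 = e^(−0.0125)·[0.5043·29.0440 + 0.4957·4.9808] = 16.9042

€16.90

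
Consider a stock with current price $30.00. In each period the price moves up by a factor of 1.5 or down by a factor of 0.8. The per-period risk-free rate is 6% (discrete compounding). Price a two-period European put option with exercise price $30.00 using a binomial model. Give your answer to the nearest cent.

Risk-neutral probability p = (1 + 0.06 − 0.8)/(1.5 − 0.8) = 0.2600/0.7000 = 0.3714
Terminal stock prices: S_uu = 67.5, S_ud = 36, S_dd = 19.2
Terminal payoffs (K − S): max(-37.5, 0) = 0, max(-6, 0) = 0, max(10.8, 0) = 10.8
Node u (S = 45): V_u = 1/1.06·[0.3714·0.0000 + 0.6286·0.0000] = 0.0000
Node d (S = 24): V_d = 1/1.06·[0.3714·0.0000 + 0.6286·10.8000] = 6.4043
Node 0 (S = 30): V_0 = 1/1.06·[0.3714·0.0000 + 0.6286·6.4043] = 3.7977

$3.80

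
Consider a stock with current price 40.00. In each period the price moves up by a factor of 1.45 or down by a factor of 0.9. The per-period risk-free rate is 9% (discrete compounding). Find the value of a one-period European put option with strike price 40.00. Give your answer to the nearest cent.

Risk-neutral probability p = (1 + 0.09 − 0.9)/(1.45 − 0.9) = 0.1900/0.5500 = 0.3455
Terminal stock prices: S_u = 58, S_d = 36
Terminal payoffs (K − S): max(-18, 0) = 0, max(4, 0) = 4
Node 0 (S = 40): V_0 = 1/1.09·[0.3455·0.0000 + 0.6545·4.0000] = 2.4020

2.40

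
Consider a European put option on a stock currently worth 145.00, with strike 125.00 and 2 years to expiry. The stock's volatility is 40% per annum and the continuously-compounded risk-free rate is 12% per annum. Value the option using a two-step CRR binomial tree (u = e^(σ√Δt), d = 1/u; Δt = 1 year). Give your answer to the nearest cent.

9.26

CRR parameters: u = e^(σ√Δt) = e^(0.4·√1) = 1.4918, d = 1/u = 0.6703
Per-period rate: rΔt = 0.12·1 = 0.12, so R = e^0.12 = 1.1275
Risk-neutral probability p = (e^0.12 − 0.6703)/(1.4918 − 0.6703) = 0.4572/0.8215 = 0.5565
Terminal stock prices: S_uu = 322.7, S_ud = 145, S_dd = 65.15
Terminal payoffs (K − S): max(-197.7, 0) = 0, max(-20, 0) = 0, max(59.85, 0) = 59.85
Node u (S = 216.3): V_u = e^(−0.12)·[0.5565·0.0000 + 0.4435·0.0000] = 0.0000
Node d (S = 97.2): V_d = e^(−0.12)·[0.5565·0.0000 + 0.4435·59.8473] = 23.5403
Node 0 (S = 145): V_0 = e^(−0.12)·[0.5565·0.0000 + 0.4435·23.5403] = 9.2593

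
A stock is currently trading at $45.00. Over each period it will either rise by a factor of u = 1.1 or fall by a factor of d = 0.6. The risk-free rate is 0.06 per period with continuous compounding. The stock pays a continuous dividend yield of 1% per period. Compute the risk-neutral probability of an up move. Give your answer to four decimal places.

p = 0.9025

Per-period risk-free factor R = e^0.06 = 1.0618; dividend-adjusted growth = e^(0.06−0.01) = 1.0513.
Risk-neutral probability p = (1.0513 − 0.6)/(1.1 − 0.6) = 0.4513/0.5000 = 0.9025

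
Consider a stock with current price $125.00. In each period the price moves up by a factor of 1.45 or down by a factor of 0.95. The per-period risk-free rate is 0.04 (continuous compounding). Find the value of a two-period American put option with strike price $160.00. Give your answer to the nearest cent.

Risk-neutral probability p = (e^0.04 − 0.95)/(1.45 − 0.95) = 0.0908/0.5000 = 0.1816
Terminal stock prices: S_uu = 262.8, S_ud = 172.2, S_dd = 112.8
Terminal payoffs (K − S): max(-102.8, 0) = 0, max(-12.19, 0) = 0, max(47.19, 0) = 47.19
Node u (S = 181.2): continuation = e^(−0.04)·[0.1816·0.0000 + 0.8184·0.0000] = 0.0000; exercise value = 0.0000 ≤ continuation, so V_u = 0.0000
Node d (S = 118.8): continuation = e^(−0.04)·[0.1816·0.0000 + 0.8184·47.1875] = 37.1030; exercise value = 41.2500 > continuation, so V_d = 41.2500 (exercise)
Node 0 (S = 125): continuation = e^(−0.04)·[0.1816·0.0000 + 0.8184·41.2500] = 32.4344; exercise value = 35.0000 > continuation, so V_0 = 35.0000 (exercise)

$35.00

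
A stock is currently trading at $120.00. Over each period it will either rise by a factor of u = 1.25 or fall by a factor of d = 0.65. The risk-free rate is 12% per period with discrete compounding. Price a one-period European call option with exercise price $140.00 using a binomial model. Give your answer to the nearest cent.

$6.99

Risk-neutral probability p = (1 + 0.12 − 0.65)/(1.25 − 0.65) = 0.4700/0.6000 = 0.7833
Terminal stock prices: S_u = 150, S_d = 78
Terminal payoffs (S − K): max(10, 0) = 10, max(-62, 0) = 0
Node 0 (S = 120): V_0 = 1/1.12·[0.7833·10.0000 + 0.2167·0.0000] = 6.9940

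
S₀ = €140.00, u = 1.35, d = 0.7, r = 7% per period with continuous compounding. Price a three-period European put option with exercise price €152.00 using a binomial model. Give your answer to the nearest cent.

€21.64

Risk-neutral probability p = (e^0.07 − 0.7)/(1.35 − 0.7) = 0.3725/0.6500 = 0.5731
Terminal stock prices: S_uuu = 344.5, S_uud = 178.6, S_udd = 92.61, S_ddd = 48.02
Terminal payoffs (K − S): max(-192.5, 0) = 0, max(-26.61, 0) = 0, max(59.39, 0) = 59.39, max(104, 0) = 104
Node uu (S = 255.2): V_uu = e^(−0.07)·[0.5731·0.0000 + 0.4269·0.0000] = 0.0000
Node ud (S = 132.3): V_ud = e^(−0.07)·[0.5731·0.0000 + 0.4269·59.3900] = 23.6401
Node dd (S = 68.6): V_dd = e^(−0.07)·[0.5731·59.3900 + 0.4269·103.9800] = 73.1239
Node u (S = 189): V_u = e^(−0.07)·[0.5731·0.0000 + 0.4269·23.6401] = 9.4099
Node d (S = 98): V_d = e^(−0.07)·[0.5731·23.6401 + 0.4269·73.1239] = 41.7388
Node 0 (S = 140): V_0 = e^(−0.07)·[0.5731·9.4099 + 0.4269·41.7388] = 21.6422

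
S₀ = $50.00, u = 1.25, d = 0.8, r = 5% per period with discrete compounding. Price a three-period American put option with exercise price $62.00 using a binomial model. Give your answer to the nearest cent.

$12.00

Risk-neutral probability p = (1 + 0.05 − 0.8)/(1.25 − 0.8) = 0.2500/0.4500 = 0.5556
Terminal stock prices: S_uuu = 97.66, S_uud = 62.5, S_udd = 40, S_ddd = 25.6
Terminal payoffs (K − S): max(-35.66, 0) = 0, max(-0.5, 0) = 0, max(22, 0) = 22, max(36.4, 0) = 36.4
Node uu (S = 78.12): continuation = 1/1.05·[0.5556·0.0000 + 0.4444·0.0000] = 0.0000; exercise value = 0.0000 ≤ continuation, so V_uu = 0.0000
Node ud (S = 50): continuation = 1/1.05·[0.5556·0.0000 + 0.4444·22.0000] = 9.3122; exercise value = 12.0000 > continuation, so V_ud = 12.0000 (exercise)
Node dd (S = 32): continuation = 1/1.05·[0.5556·22.0000 + 0.4444·36.4000] = 27.0476; exercise value = 30.0000 > continuation, so V_dd = 30.0000 (exercise)
Node u (S = 62.5): continuation = 1/1.05·[0.5556·0.0000 + 0.4444·12.0000] = 5.0794; exercise value = 0.0000 ≤ continuation, so V_u = 5.0794
Node d (S = 40): continuation = 1/1.05·[0.5556·12.0000 + 0.4444·30.0000] = 19.0476; exercise value = 22.0000 > continuation, so V_d = 22.0000 (exercise)
Node 0 (S = 50): continuation = 1/1.05·[0.5556·5.0794 + 0.4444·22.0000] = 11.9997; exercise value = 12.0000 > continuation, so V_0 = 12.0000 (exercise)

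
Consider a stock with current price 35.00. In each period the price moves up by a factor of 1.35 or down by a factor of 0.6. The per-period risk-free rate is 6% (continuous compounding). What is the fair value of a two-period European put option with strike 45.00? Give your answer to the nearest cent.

Risk-neutral probability p = (e^0.06 − 0.6)/(1.35 − 0.6) = 0.4618/0.7500 = 0.6158
Terminal stock prices: S_uu = 63.79, S_ud = 28.35, S_dd = 12.6
Terminal payoffs (K − S): max(-18.79, 0) = 0, max(16.65, 0) = 16.65, max(32.4, 0) = 32.4
Node u (S = 47.25): V_u = e^(−0.06)·[0.6158·0.0000 + 0.3842·16.6500] = 6.0247
Node d (S = 21): V_d = e^(−0.06)·[0.6158·16.6500 + 0.3842·32.4000] = 21.3794
Node 0 (S = 35): V_0 = e^(−0.06)·[0.6158·6.0247 + 0.3842·21.3794] = 11.2298

11.23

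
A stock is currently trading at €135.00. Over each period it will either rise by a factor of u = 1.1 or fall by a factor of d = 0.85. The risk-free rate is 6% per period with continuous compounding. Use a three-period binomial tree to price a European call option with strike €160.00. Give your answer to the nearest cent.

€10.00

Risk-neutral probability p = (e^0.06 − 0.85)/(1.1 − 0.85) = 0.2118/0.2500 = 0.8473
Terminal stock prices: S_uuu = 179.7, S_uud = 138.8, S_udd = 107.3, S_ddd = 82.91
Terminal payoffs (S − K): max(19.69, 0) = 19.69, max(-21.15, 0) = 0, max(-52.71, 0) = 0, max(-77.09, 0) = 0
Node uu (S = 163.4): V_uu = e^(−0.06)·[0.8473·19.6850 + 0.1527·0.0000] = 15.7086
Node ud (S = 126.2): V_ud = e^(−0.06)·[0.8473·0.0000 + 0.1527·0.0000] = 0.0000
Node dd (S = 97.54): V_dd = e^(−0.06)·[0.8473·0.0000 + 0.1527·0.0000] = 0.0000
Node u (S = 148.5): V_u = e^(−0.06)·[0.8473·15.7086 + 0.1527·0.0000] = 12.5355
Node d (S = 114.8): V_d = e^(−0.06)·[0.8473·0.0000 + 0.1527·0.0000] = 0.0000
Node 0 (S = 135): V_0 = e^(−0.06)·[0.8473·12.5355 + 0.1527·0.0000] = 10.0033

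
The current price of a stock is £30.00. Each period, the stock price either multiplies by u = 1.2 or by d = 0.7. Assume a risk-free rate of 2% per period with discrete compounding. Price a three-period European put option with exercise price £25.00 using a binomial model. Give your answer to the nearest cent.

£2.37

Risk-neutral probability p = (1 + 0.02 − 0.7)/(1.2 − 0.7) = 0.3200/0.5000 = 0.6400
Terminal stock prices: S_uuu = 51.84, S_uud = 30.24, S_udd = 17.64, S_ddd = 10.29
Terminal payoffs (K − S): max(-26.84, 0) = 0, max(-5.24, 0) = 0, max(7.36, 0) = 7.36, max(14.71, 0) = 14.71
Node uu (S = 43.2): V_uu = 1/1.02·[0.6400·0.0000 + 0.3600·0.0000] = 0.0000
Node ud (S = 25.2): V_ud = 1/1.02·[0.6400·0.0000 + 0.3600·7.3600] = 2.5976
Node dd (S = 14.7): V_dd = 1/1.02·[0.6400·7.3600 + 0.3600·14.7100] = 9.8098
Node u (S = 36): V_u = 1/1.02·[0.6400·0.0000 + 0.3600·2.5976] = 0.9168
Node d (S = 21): V_d = 1/1.02·[0.6400·2.5976 + 0.3600·9.8098] = 5.0922
Node 0 (S = 30): V_0 = 1/1.02·[0.6400·0.9168 + 0.3600·5.0922] = 2.3725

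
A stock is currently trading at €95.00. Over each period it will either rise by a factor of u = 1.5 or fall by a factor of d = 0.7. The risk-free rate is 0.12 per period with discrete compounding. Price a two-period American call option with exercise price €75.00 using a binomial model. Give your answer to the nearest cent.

€40.33

Risk-neutral probability p = (1 + 0.12 − 0.7)/(1.5 − 0.7) = 0.4200/0.8000 = 0.5250
Terminal stock prices: S_uu = 213.8, S_ud = 99.75, S_dd = 46.55
Terminal payoffs (S − K): max(138.8, 0) = 138.8, max(24.75, 0) = 24.75, max(-28.45, 0) = 0
Node u (S = 142.5): continuation = 1/1.12·[0.5250·138.7500 + 0.4750·24.7500] = 75.5357; exercise value = 67.5000 ≤ continuation, so V_u = 75.5357
Node d (S = 66.5): continuation = 1/1.12·[0.5250·24.7500 + 0.4750·0.0000] = 11.6016; exercise value = 0.0000 ≤ continuation, so V_d = 11.6016
Node 0 (S = 95): continuation = 1/1.12·[0.5250·75.5357 + 0.4750·11.6016] = 40.3277; exercise value = 20.0000 ≤ continuation, so V_0 = 40.3277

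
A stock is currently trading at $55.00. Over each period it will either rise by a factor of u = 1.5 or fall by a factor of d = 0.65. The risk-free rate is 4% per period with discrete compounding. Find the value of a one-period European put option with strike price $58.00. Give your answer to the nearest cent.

$11.58

Risk-neutral probability p = (1 + 0.04 − 0.65)/(1.5 − 0.65) = 0.3900/0.8500 = 0.4588
Terminal stock prices: S_u = 82.5, S_d = 35.75
Terminal payoffs (K − S): max(-24.5, 0) = 0, max(22.25, 0) = 22.25
Node 0 (S = 55): V_0 = 1/1.04·[0.4588·0.0000 + 0.5412·22.2500] = 11.5781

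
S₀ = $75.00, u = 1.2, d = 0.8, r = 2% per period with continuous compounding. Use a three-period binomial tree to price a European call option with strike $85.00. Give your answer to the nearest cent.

$7.55

Risk-neutral probability p = (e^0.02 − 0.8)/(1.2 − 0.8) = 0.2202/0.4000 = 0.5505
Terminal stock prices: S_uuu = 129.6, S_uud = 86.4, S_udd = 57.6, S_ddd = 38.4
Terminal payoffs (S − K): max(44.6, 0) = 44.6, max(1.4, 0) = 1.4, max(-27.4, 0) = 0, max(-46.6, 0) = 0
Node uu (S = 108): V_uu = e^(−0.02)·[0.5505·44.6000 + 0.4495·1.4000] = 24.6831
Node ud (S = 72): V_ud = e^(−0.02)·[0.5505·1.4000 + 0.4495·0.0000] = 0.7554
Node dd (S = 48): V_dd = e^(−0.02)·[0.5505·0.0000 + 0.4495·0.0000] = 0.0000
Node u (S = 90): V_u = e^(−0.02)·[0.5505·24.6831 + 0.4495·0.7554] = 13.6519
Node d (S = 60): V_d = e^(−0.02)·[0.5505·0.7554 + 0.4495·0.0000] = 0.4076
Node 0 (S = 75): V_0 = e^(−0.02)·[0.5505·13.6519 + 0.4495·0.4076] = 7.5462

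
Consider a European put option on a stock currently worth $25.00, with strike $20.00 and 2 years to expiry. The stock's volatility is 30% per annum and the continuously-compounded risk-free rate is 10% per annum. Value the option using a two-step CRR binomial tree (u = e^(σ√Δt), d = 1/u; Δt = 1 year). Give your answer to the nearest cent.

CRR parameters: u = e^(σ√Δt) = e^(0.3·√1) = 1.3499, d = 1/u = 0.7408
Per-period rate: rΔt = 0.1·1 = 0.1, so R = e^0.1 = 1.1052
Risk-neutral probability p = (e^0.1 − 0.7408)/(1.3499 − 0.7408) = 0.3644/0.6090 = 0.5982
Terminal stock prices: S_uu = 45.55, S_ud = 25, S_dd = 13.72
Terminal payoffs (K − S): max(-25.55, 0) = 0, max(-5, 0) = 0, max(6.28, 0) = 6.28
Node u (S = 33.75): V_u = e^(−0.1)·[0.5982·0.0000 + 0.4018·0.0000] = 0.0000
Node d (S = 18.52): V_d = e^(−0.1)·[0.5982·0.0000 + 0.4018·6.2797] = 2.2828
Node 0 (S = 25): V_0 = e^(−0.1)·[0.5982·0.0000 + 0.4018·2.2828] = 0.8299

$0.83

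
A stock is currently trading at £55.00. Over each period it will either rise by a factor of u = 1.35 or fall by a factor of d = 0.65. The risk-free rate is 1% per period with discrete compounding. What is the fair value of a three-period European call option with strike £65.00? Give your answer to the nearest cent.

£9.34

Risk-neutral probability p = (1 + 0.01 − 0.65)/(1.35 − 0.65) = 0.3600/0.7000 = 0.5143
Terminal stock prices: S_uuu = 135.3, S_uud = 65.15, S_udd = 31.37, S_ddd = 15.1
Terminal payoffs (S − K): max(70.32, 0) = 70.32, max(0.1544, 0) = 0.1544, max(-33.63, 0) = 0, max(-49.9, 0) = 0
Node uu (S = 100.2): V_uu = 1/1.01·[0.5143·70.3206 + 0.4857·0.1544] = 35.8811
Node ud (S = 48.26): V_ud = 1/1.01·[0.5143·0.1544 + 0.4857·0.0000] = 0.0786
Node dd (S = 23.24): V_dd = 1/1.01·[0.5143·0.0000 + 0.4857·0.0000] = 0.0000
Node u (S = 74.25): V_u = 1/1.01·[0.5143·35.8811 + 0.4857·0.0786] = 18.3082
Node d (S = 35.75): V_d = 1/1.01·[0.5143·0.0786 + 0.4857·0.0000] = 0.0400
Node 0 (S = 55): V_0 = 1/1.01·[0.5143·18.3082 + 0.4857·0.0400] = 9.3417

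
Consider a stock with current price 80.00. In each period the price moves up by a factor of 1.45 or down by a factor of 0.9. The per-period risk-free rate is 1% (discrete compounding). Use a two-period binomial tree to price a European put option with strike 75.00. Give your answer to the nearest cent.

6.40

Risk-neutral probability p = (1 + 0.01 − 0.9)/(1.45 − 0.9) = 0.1100/0.5500 = 0.2000
Terminal stock prices: S_uu = 168.2, S_ud = 104.4, S_dd = 64.8
Terminal payoffs (K − S): max(-93.2, 0) = 0, max(-29.4, 0) = 0, max(10.2, 0) = 10.2
Node u (S = 116): V_u = 1/1.01·[0.2000·0.0000 + 0.8000·0.0000] = 0.0000
Node d (S = 72): V_d = 1/1.01·[0.2000·0.0000 + 0.8000·10.2000] = 8.0792
Node 0 (S = 80): V_0 = 1/1.01·[0.2000·0.0000 + 0.8000·8.0792] = 6.3994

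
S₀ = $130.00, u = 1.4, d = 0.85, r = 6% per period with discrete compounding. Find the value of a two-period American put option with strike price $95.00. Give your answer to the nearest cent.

Risk-neutral probability p = (1 + 0.06 − 0.85)/(1.4 − 0.85) = 0.2100/0.5500 = 0.3818
Terminal stock prices: S_uu = 254.8, S_ud = 154.7, S_dd = 93.92
Terminal payoffs (K − S): max(-159.8, 0) = 0, max(-59.7, 0) = 0, max(1.075, 0) = 1.075
Node u (S = 182): continuation = 1/1.06·[0.3818·0.0000 + 0.6182·0.0000] = 0.0000; exercise value = 0.0000 ≤ continuation, so V_u = 0.0000
Node d (S = 110.5): continuation = 1/1.06·[0.3818·0.0000 + 0.6182·1.0750] = 0.6269; exercise value = 0.0000 ≤ continuation, so V_d = 0.6269
Node 0 (S = 130): continuation = 1/1.06·[0.3818·0.0000 + 0.6182·0.6269] = 0.3656; exercise value = 0.0000 ≤ continuation, so V_0 = 0.3656

$0.37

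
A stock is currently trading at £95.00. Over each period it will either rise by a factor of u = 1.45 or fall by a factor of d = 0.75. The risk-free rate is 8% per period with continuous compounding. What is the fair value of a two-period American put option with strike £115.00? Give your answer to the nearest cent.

£23.64

Risk-neutral probability p = (e^0.08 − 0.75)/(1.45 − 0.75) = 0.3333/0.7000 = 0.4761
Terminal stock prices: S_uu = 199.7, S_ud = 103.3, S_dd = 53.44
Terminal payoffs (K − S): max(-84.74, 0) = 0, max(11.69, 0) = 11.69, max(61.56, 0) = 61.56
Node u (S = 137.8): continuation = e^(−0.08)·[0.4761·0.0000 + 0.5239·11.6875] = 5.6521; exercise value = 0.0000 ≤ continuation, so V_u = 5.6521
Node d (S = 71.25): continuation = e^(−0.08)·[0.4761·11.6875 + 0.5239·61.5625] = 34.9084; exercise value = 43.7500 > continuation, so V_d = 43.7500 (exercise)
Node 0 (S = 95): continuation = e^(−0.08)·[0.4761·5.6521 + 0.5239·43.7500] = 23.6416; exercise value = 20.0000 ≤ continuation, so V_0 = 23.6416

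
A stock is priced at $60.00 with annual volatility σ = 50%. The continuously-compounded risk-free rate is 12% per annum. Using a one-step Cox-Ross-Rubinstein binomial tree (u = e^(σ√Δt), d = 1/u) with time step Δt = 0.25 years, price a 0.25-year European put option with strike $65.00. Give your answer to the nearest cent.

$8.90

CRR parameters: u = e^(σ√Δt) = e^(0.5·√0.25) = 1.2840, d = 1/u = 0.7788
Per-period rate: rΔt = 0.12·0.25 = 0.03, so R = e^0.03 = 1.0305
Risk-neutral probability p = (e^0.03 − 0.7788)/(1.2840 − 0.7788) = 0.2517/0.5052 = 0.4981
Terminal stock prices: S_u = 77.04, S_d = 46.73
Terminal payoffs (K − S): max(-12.04, 0) = 0, max(18.27, 0) = 18.27
Node 0 (S = 60): V_0 = e^(−0.03)·[0.4981·0.0000 + 0.5019·18.2720] = 8.8996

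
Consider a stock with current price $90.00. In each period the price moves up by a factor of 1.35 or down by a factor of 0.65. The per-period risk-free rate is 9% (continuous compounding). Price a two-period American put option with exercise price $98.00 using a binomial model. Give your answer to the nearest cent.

Risk-neutral probability p = (e^0.09 − 0.65)/(1.35 − 0.65) = 0.4442/0.7000 = 0.6345
Terminal stock prices: S_uu = 164, S_ud = 78.98, S_dd = 38.03
Terminal payoffs (K − S): max(-66.03, 0) = 0, max(19.02, 0) = 19.02, max(59.97, 0) = 59.97
Node u (S = 121.5): continuation = e^(−0.09)·[0.6345·0.0000 + 0.3655·19.0250] = 6.3545; exercise value = 0.0000 ≤ continuation, so V_u = 6.3545
Node d (S = 58.5): continuation = e^(−0.09)·[0.6345·19.0250 + 0.3655·59.9750] = 31.0653; exercise value = 39.5000 > continuation, so V_d = 39.5000 (exercise)
Node 0 (S = 90): continuation = e^(−0.09)·[0.6345·6.3545 + 0.3655·39.5000] = 16.8785; exercise value = 8.0000 ≤ continuation, so V_0 = 16.8785

$16.88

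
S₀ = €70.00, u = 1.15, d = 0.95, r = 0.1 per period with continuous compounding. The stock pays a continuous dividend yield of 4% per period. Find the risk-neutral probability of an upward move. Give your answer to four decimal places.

p = 0.5592

Per-period risk-free factor R = e^0.1 = 1.1052; dividend-adjusted growth = e^(0.1−0.04) = 1.0618.
Risk-neutral probability p = (1.0618 − 0.95)/(1.15 − 0.95) = 0.1118/0.2000 = 0.5592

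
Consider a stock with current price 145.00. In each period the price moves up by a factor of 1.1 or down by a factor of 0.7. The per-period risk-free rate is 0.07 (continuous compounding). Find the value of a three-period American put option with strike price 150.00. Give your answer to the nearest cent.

6.56

Risk-neutral probability p = (e^0.07 − 0.7)/(1.1 − 0.7) = 0.3725/0.4000 = 0.9313
Terminal stock prices: S_uuu = 193, S_uud = 122.8, S_udd = 78.15, S_ddd = 49.73
Terminal payoffs (K − S): max(-43, 0) = 0, max(27.19, 0) = 27.19, max(71.85, 0) = 71.85, max(100.3, 0) = 100.3
Node uu (S = 175.5): continuation = e^(−0.07)·[0.9313·0.0000 + 0.0687·27.1850] = 1.7421; exercise value = 0.0000 ≤ continuation, so V_uu = 1.7421
Node ud (S = 111.6): continuation = e^(−0.07)·[0.9313·27.1850 + 0.0687·71.8450] = 28.2091; exercise value = 38.3500 > continuation, so V_ud = 38.3500 (exercise)
Node dd (S = 71.05): continuation = e^(−0.07)·[0.9313·71.8450 + 0.0687·100.2650] = 68.8091; exercise value = 78.9500 > continuation, so V_dd = 78.9500 (exercise)
Node u (S = 159.5): continuation = e^(−0.07)·[0.9313·1.7421 + 0.0687·38.3500] = 3.9703; exercise value = 0.0000 ≤ continuation, so V_u = 3.9703
Node d (S = 101.5): continuation = e^(−0.07)·[0.9313·38.3500 + 0.0687·78.9500] = 38.3591; exercise value = 48.5000 > continuation, so V_d = 48.5000 (exercise)
Node 0 (S = 145): continuation = e^(−0.07)·[0.9313·3.9703 + 0.0687·48.5000] = 6.5554; exercise value = 5.0000 ≤ continuation, so V_0 = 6.5554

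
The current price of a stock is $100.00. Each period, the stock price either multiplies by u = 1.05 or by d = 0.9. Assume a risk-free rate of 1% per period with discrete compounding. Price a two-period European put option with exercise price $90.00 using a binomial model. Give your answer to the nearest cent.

Risk-neutral probability p = (1 + 0.01 − 0.9)/(1.05 − 0.9) = 0.1100/0.1500 = 0.7333
Terminal stock prices: S_uu = 110.2, S_ud = 94.5, S_dd = 81
Terminal payoffs (K − S): max(-20.25, 0) = 0, max(-4.5, 0) = 0, max(9, 0) = 9
Node u (S = 105): V_u = 1/1.01·[0.7333·0.0000 + 0.2667·0.0000] = 0.0000
Node d (S = 90): V_d = 1/1.01·[0.7333·0.0000 + 0.2667·9.0000] = 2.3762
Node 0 (S = 100): V_0 = 1/1.01·[0.7333·0.0000 + 0.2667·2.3762] = 0.6274

$0.63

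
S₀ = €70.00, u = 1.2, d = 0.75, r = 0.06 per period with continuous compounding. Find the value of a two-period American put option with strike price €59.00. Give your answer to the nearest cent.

Risk-neutral probability p = (e^0.06 − 0.75)/(1.2 − 0.75) = 0.3118/0.4500 = 0.6930
Terminal stock prices: S_uu = 100.8, S_ud = 63, S_dd = 39.38
Terminal payoffs (K − S): max(-41.8, 0) = 0, max(-4, 0) = 0, max(19.62, 0) = 19.62
Node u (S = 84): continuation = e^(−0.06)·[0.6930·0.0000 + 0.3070·0.0000] = 0.0000; exercise value = 0.0000 ≤ continuation, so V_u = 0.0000
Node d (S = 52.5): continuation = e^(−0.06)·[0.6930·0.0000 + 0.3070·19.6250] = 5.6746; exercise value = 6.5000 > continuation, so V_d = 6.5000 (exercise)
Node 0 (S = 70): continuation = e^(−0.06)·[0.6930·0.0000 + 0.3070·6.5000] = 1.8795; exercise value = 0.0000 ≤ continuation, so V_0 = 1.8795

€1.88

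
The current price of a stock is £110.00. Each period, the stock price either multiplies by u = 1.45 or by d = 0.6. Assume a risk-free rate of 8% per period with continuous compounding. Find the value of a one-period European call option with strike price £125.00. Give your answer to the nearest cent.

£18.11

Risk-neutral probability p = (e^0.08 − 0.6)/(1.45 − 0.6) = 0.4833/0.8500 = 0.5686
Terminal stock prices: S_u = 159.5, S_d = 66
Terminal payoffs (S − K): max(34.5, 0) = 34.5, max(-59, 0) = 0
Node 0 (S = 110): V_0 = e^(−0.08)·[0.5686·34.5000 + 0.4314·0.0000] = 18.1076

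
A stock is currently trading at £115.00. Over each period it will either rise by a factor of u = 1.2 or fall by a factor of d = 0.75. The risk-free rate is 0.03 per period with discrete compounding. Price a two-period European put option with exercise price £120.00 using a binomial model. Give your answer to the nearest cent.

£14.75

Risk-neutral probability p = (1 + 0.03 − 0.75)/(1.2 − 0.75) = 0.2800/0.4500 = 0.6222
Terminal stock prices: S_uu = 165.6, S_ud = 103.5, S_dd = 64.69
Terminal payoffs (K − S): max(-45.6, 0) = 0, max(16.5, 0) = 16.5, max(55.31, 0) = 55.31
Node u (S = 138): V_u = 1/1.03·[0.6222·0.0000 + 0.3778·16.5000] = 6.0518
Node d (S = 86.25): V_d = 1/1.03·[0.6222·16.5000 + 0.3778·55.3125] = 30.2549
Node 0 (S = 115): V_0 = 1/1.03·[0.6222·6.0518 + 0.3778·30.2549] = 14.7526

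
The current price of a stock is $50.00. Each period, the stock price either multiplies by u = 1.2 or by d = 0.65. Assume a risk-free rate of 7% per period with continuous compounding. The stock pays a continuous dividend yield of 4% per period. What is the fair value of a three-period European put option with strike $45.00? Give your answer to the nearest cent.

$3.88

Per-period risk-free factor R = e^0.07 = 1.0725; dividend-adjusted growth = e^(0.07−0.04) = 1.0305.
Risk-neutral probability p = (1.0305 − 0.65)/(1.2 − 0.65) = 0.3805/0.5500 = 0.6917
Terminal stock prices: S_uuu = 86.4, S_uud = 46.8, S_udd = 25.35, S_ddd = 13.73
Terminal payoffs (K − S): max(-41.4, 0) = 0, max(-1.8, 0) = 0, max(19.65, 0) = 19.65, max(31.27, 0) = 31.27
Node uu (S = 72): V_uu = e^(−0.07)·[0.6917·0.0000 + 0.3083·0.0000] = 0.0000
Node ud (S = 39): V_ud = e^(−0.07)·[0.6917·0.0000 + 0.3083·19.6500] = 5.6479
Node dd (S = 21.13): V_dd = e^(−0.07)·[0.6917·19.6500 + 0.3083·31.2687] = 21.6610
Node u (S = 60): V_u = e^(−0.07)·[0.6917·0.0000 + 0.3083·5.6479] = 1.6233
Node d (S = 32.5): V_d = e^(−0.07)·[0.6917·5.6479 + 0.3083·21.6610] = 9.8686
Node 0 (S = 50): V_0 = e^(−0.07)·[0.6917·1.6233 + 0.3083·9.8686] = 3.8835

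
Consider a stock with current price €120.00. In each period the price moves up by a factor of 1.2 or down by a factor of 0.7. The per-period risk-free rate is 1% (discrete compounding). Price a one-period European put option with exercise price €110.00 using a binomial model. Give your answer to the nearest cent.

Risk-neutral probability p = (1 + 0.01 − 0.7)/(1.2 − 0.7) = 0.3100/0.5000 = 0.6200
Terminal stock prices: S_u = 144, S_d = 84
Terminal payoffs (K − S): max(-34, 0) = 0, max(26, 0) = 26
Node 0 (S = 120): V_0 = 1/1.01·[0.6200·0.0000 + 0.3800·26.0000] = 9.7822

€9.78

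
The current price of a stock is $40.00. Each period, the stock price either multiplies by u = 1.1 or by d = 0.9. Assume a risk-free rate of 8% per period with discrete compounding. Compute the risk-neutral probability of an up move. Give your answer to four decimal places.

Risk-neutral probability p = (1 + 0.08 − 0.9)/(1.1 − 0.9) = 0.1800/0.2000 = 0.9000

p = 0.9000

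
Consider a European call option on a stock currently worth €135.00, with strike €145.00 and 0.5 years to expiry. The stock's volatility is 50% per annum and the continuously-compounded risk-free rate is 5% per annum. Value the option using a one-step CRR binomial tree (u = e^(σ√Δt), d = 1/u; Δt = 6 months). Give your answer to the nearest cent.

€20.63

CRR parameters: u = e^(σ√Δt) = e^(0.5·√0.5) = 1.4241, d = 1/u = 0.7022
Per-period rate: rΔt = 0.05·0.5 = 0.025, so R = e^0.025 = 1.0253
Risk-neutral probability p = (e^0.025 − 0.7022)/(1.4241 − 0.7022) = 0.3231/0.7219 = 0.4476
Terminal stock prices: S_u = 192.3, S_d = 94.8
Terminal payoffs (S − K): max(47.26, 0) = 47.26, max(-50.2, 0) = 0
Node 0 (S = 135): V_0 = e^(−0.025)·[0.4476·47.2561 + 0.5524·0.0000] = 20.6290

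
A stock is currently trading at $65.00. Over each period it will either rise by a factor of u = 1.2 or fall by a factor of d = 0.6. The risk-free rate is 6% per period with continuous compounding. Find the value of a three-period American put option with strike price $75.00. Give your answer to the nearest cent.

$14.39

Risk-neutral probability p = (e^0.06 − 0.6)/(1.2 − 0.6) = 0.4618/0.6000 = 0.7697
Terminal stock prices: S_uuu = 112.3, S_uud = 56.16, S_udd = 28.08, S_ddd = 14.04
Terminal payoffs (K − S): max(-37.32, 0) = 0, max(18.84, 0) = 18.84, max(46.92, 0) = 46.92, max(60.96, 0) = 60.96
Node uu (S = 93.6): continuation = e^(−0.06)·[0.7697·0.0000 + 0.2303·18.8400] = 4.0857; exercise value = 0.0000 ≤ continuation, so V_uu = 4.0857
Node ud (S = 46.8): continuation = e^(−0.06)·[0.7697·18.8400 + 0.2303·46.9200] = 23.8323; exercise value = 28.2000 > continuation, so V_ud = 28.2000 (exercise)
Node dd (S = 23.4): continuation = e^(−0.06)·[0.7697·46.9200 + 0.2303·60.9600] = 47.2323; exercise value = 51.6000 > continuation, so V_dd = 51.6000 (exercise)
Node u (S = 78): continuation = e^(−0.06)·[0.7697·4.0857 + 0.2303·28.2000] = 9.0772; exercise value = 0.0000 ≤ continuation, so V_u = 9.0772
Node d (S = 39): continuation = e^(−0.06)·[0.7697·28.2000 + 0.2303·51.6000] = 31.6323; exercise value = 36.0000 > continuation, so V_d = 36.0000 (exercise)
Node 0 (S = 65): continuation = e^(−0.06)·[0.7697·9.0772 + 0.2303·36.0000] = 14.3872; exercise value = 10.0000 ≤ continuation, so V_0 = 14.3872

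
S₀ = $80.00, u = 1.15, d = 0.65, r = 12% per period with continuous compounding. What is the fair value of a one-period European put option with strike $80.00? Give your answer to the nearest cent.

$1.12

Risk-neutral probability p = (e^0.12 − 0.65)/(1.15 − 0.65) = 0.4775/0.5000 = 0.9550
Terminal stock prices: S_u = 92, S_d = 52
Terminal payoffs (K − S): max(-12, 0) = 0, max(28, 0) = 28
Node 0 (S = 80): V_0 = e^(−0.12)·[0.9550·0.0000 + 0.0450·28.0000] = 1.1177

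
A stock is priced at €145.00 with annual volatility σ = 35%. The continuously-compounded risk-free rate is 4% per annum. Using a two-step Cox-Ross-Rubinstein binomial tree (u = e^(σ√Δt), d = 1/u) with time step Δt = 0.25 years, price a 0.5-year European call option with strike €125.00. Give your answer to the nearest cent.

€28.41

CRR parameters: u = e^(σ√Δt) = e^(0.35·√0.25) = 1.1912, d = 1/u = 0.8395
Per-period rate: rΔt = 0.04·0.25 = 0.01, so R = e^0.01 = 1.0101
Risk-neutral probability p = (e^0.01 − 0.8395)/(1.1912 − 0.8395) = 0.1706/0.3518 = 0.4849
Terminal stock prices: S_uu = 205.8, S_ud = 145, S_dd = 102.2
Terminal payoffs (S − K): max(80.76, 0) = 80.76, max(20, 0) = 20, max(-22.82, 0) = 0
Node u (S = 172.7): V_u = e^(−0.01)·[0.4849·80.7648 + 0.5151·20.0000] = 48.9745
Node d (S = 121.7): V_d = e^(−0.01)·[0.4849·20.0000 + 0.5151·0.0000] = 9.6021
Node 0 (S = 145): V_0 = e^(−0.01)·[0.4849·48.9745 + 0.5151·9.6021] = 28.4094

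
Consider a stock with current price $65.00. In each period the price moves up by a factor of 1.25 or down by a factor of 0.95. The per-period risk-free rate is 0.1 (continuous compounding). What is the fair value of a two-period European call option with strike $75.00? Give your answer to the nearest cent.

Risk-neutral probability p = (e^0.1 − 0.95)/(1.25 − 0.95) = 0.1552/0.3000 = 0.5172
Terminal stock prices: S_uu = 101.6, S_ud = 77.19, S_dd = 58.66
Terminal payoffs (S − K): max(26.56, 0) = 26.56, max(2.188, 0) = 2.188, max(-16.34, 0) = 0
Node u (S = 81.25): V_u = e^(−0.1)·[0.5172·26.5625 + 0.4828·2.1875] = 13.3872
Node d (S = 61.75): V_d = e^(−0.1)·[0.5172·2.1875 + 0.4828·0.0000] = 1.0238
Node 0 (S = 65): V_0 = e^(−0.1)·[0.5172·13.3872 + 0.4828·1.0238] = 6.7126

$6.71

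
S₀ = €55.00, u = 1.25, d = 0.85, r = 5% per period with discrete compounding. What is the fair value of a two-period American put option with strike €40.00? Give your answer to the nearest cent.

€0.06

Risk-neutral probability p = (1 + 0.05 − 0.85)/(1.25 − 0.85) = 0.2000/0.4000 = 0.5000
Terminal stock prices: S_uu = 85.94, S_ud = 58.44, S_dd = 39.74
Terminal payoffs (K − S): max(-45.94, 0) = 0, max(-18.44, 0) = 0, max(0.2625, 0) = 0.2625
Node u (S = 68.75): continuation = 1/1.05·[0.5000·0.0000 + 0.5000·0.0000] = 0.0000; exercise value = 0.0000 ≤ continuation, so V_u = 0.0000
Node d (S = 46.75): continuation = 1/1.05·[0.5000·0.0000 + 0.5000·0.2625] = 0.1250; exercise value = 0.0000 ≤ continuation, so V_d = 0.1250
Node 0 (S = 55): continuation = 1/1.05·[0.5000·0.0000 + 0.5000·0.1250] = 0.0595; exercise value = 0.0000 ≤ continuation, so V_0 = 0.0595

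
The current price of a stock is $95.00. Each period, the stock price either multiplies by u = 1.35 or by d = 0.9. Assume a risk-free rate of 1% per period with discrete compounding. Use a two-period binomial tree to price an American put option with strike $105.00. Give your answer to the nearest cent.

$15.70

Risk-neutral probability p = (1 + 0.01 − 0.9)/(1.35 − 0.9) = 0.1100/0.4500 = 0.2444
Terminal stock prices: S_uu = 173.1, S_ud = 115.4, S_dd = 76.95
Terminal payoffs (K − S): max(-68.14, 0) = 0, max(-10.42, 0) = 0, max(28.05, 0) = 28.05
Node u (S = 128.2): continuation = 1/1.01·[0.2444·0.0000 + 0.7556·0.0000] = 0.0000; exercise value = 0.0000 ≤ continuation, so V_u = 0.0000
Node d (S = 85.5): continuation = 1/1.01·[0.2444·0.0000 + 0.7556·28.0500] = 20.9835; exercise value = 19.5000 ≤ continuation, so V_d = 20.9835
Node 0 (S = 95): continuation = 1/1.01·[0.2444·0.0000 + 0.7556·20.9835] = 15.6972; exercise value = 10.0000 ≤ continuation, so V_0 = 15.6972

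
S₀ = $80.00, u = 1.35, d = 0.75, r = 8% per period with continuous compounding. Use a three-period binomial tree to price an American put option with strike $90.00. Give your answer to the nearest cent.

$14.84

Risk-neutral probability p = (e^0.08 − 0.75)/(1.35 − 0.75) = 0.3333/0.6000 = 0.5555
Terminal stock prices: S_uuu = 196.8, S_uud = 109.4, S_udd = 60.75, S_ddd = 33.75
Terminal payoffs (K − S): max(-106.8, 0) = 0, max(-19.35, 0) = 0, max(29.25, 0) = 29.25, max(56.25, 0) = 56.25
Node uu (S = 145.8): continuation = e^(−0.08)·[0.5555·0.0000 + 0.4445·0.0000] = 0.0000; exercise value = 0.0000 ≤ continuation, so V_uu = 0.0000
Node ud (S = 81): continuation = e^(−0.08)·[0.5555·0.0000 + 0.4445·29.2500] = 12.0026; exercise value = 9.0000 ≤ continuation, so V_ud = 12.0026
Node dd (S = 45): continuation = e^(−0.08)·[0.5555·29.2500 + 0.4445·56.2500] = 38.0805; exercise value = 45.0000 > continuation, so V_dd = 45.0000 (exercise)
Node u (S = 108): continuation = e^(−0.08)·[0.5555·0.0000 + 0.4445·12.0026] = 4.9252; exercise value = 0.0000 ≤ continuation, so V_u = 4.9252
Node d (S = 60): continuation = e^(−0.08)·[0.5555·12.0026 + 0.4445·45.0000] = 24.6201; exercise value = 30.0000 > continuation, so V_d = 30.0000 (exercise)
Node 0 (S = 80): continuation = e^(−0.08)·[0.5555·4.9252 + 0.4445·30.0000] = 14.8359; exercise value = 10.0000 ≤ continuation, so V_0 = 14.8359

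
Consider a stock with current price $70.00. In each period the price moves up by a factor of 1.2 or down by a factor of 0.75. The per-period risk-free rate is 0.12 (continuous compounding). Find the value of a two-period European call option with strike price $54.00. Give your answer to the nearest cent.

$27.82

Risk-neutral probability p = (e^0.12 − 0.75)/(1.2 − 0.75) = 0.3775/0.4500 = 0.8389
Terminal stock prices: S_uu = 100.8, S_ud = 63, S_dd = 39.38
Terminal payoffs (S − K): max(46.8, 0) = 46.8, max(9, 0) = 9, max(-14.62, 0) = 0
Node u (S = 84): V_u = e^(−0.12)·[0.8389·46.8000 + 0.1611·9.0000] = 36.1063
Node d (S = 52.5): V_d = e^(−0.12)·[0.8389·9.0000 + 0.1611·0.0000] = 6.6962
Node 0 (S = 70): V_0 = e^(−0.12)·[0.8389·36.1063 + 0.1611·6.6962] = 27.8207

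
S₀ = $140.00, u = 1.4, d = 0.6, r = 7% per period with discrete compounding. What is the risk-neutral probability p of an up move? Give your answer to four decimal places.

p = 0.5875

Risk-neutral probability p = (1 + 0.07 − 0.6)/(1.4 − 0.6) = 0.4700/0.8000 = 0.5875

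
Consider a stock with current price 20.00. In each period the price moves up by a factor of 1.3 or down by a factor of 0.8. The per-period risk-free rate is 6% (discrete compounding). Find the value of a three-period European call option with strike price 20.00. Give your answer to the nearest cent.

5.13

Risk-neutral probability p = (1 + 0.06 − 0.8)/(1.3 − 0.8) = 0.2600/0.5000 = 0.5200
Terminal stock prices: S_uuu = 43.94, S_uud = 27.04, S_udd = 16.64, S_ddd = 10.24
Terminal payoffs (S − K): max(23.94, 0) = 23.94, max(7.04, 0) = 7.04, max(-3.36, 0) = 0, max(-9.76, 0) = 0
Node uu (S = 33.8): V_uu = 1/1.06·[0.5200·23.9400 + 0.4800·7.0400] = 14.9321
Node ud (S = 20.8): V_ud = 1/1.06·[0.5200·7.0400 + 0.4800·0.0000] = 3.4536
Node dd (S = 12.8): V_dd = 1/1.06·[0.5200·0.0000 + 0.4800·0.0000] = 0.0000
Node u (S = 26): V_u = 1/1.06·[0.5200·14.9321 + 0.4800·3.4536] = 8.8891
Node d (S = 16): V_d = 1/1.06·[0.5200·3.4536 + 0.4800·0.0000] = 1.6942
Node 0 (S = 20): V_0 = 1/1.06·[0.5200·8.8891 + 0.4800·1.6942] = 5.1279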